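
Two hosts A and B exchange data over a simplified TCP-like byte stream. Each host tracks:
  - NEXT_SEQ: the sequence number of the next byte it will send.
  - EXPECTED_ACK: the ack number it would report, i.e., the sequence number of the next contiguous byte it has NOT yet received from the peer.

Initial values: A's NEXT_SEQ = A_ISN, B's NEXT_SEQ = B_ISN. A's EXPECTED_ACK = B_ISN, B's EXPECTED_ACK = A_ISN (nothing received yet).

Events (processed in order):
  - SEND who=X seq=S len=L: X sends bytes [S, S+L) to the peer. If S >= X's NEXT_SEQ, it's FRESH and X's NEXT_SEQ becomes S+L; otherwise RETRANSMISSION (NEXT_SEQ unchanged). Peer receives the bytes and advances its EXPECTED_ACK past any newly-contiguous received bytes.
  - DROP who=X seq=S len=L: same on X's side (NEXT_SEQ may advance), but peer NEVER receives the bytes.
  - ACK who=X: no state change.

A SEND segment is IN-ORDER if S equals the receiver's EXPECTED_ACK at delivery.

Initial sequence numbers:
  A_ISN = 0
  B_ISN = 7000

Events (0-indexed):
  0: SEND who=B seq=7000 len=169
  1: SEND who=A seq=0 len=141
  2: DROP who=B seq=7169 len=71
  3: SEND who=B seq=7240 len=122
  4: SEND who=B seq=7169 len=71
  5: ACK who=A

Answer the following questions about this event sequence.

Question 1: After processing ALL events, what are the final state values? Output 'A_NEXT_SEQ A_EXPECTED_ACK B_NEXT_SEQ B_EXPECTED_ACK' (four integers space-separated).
Answer: 141 7362 7362 141

Derivation:
After event 0: A_seq=0 A_ack=7169 B_seq=7169 B_ack=0
After event 1: A_seq=141 A_ack=7169 B_seq=7169 B_ack=141
After event 2: A_seq=141 A_ack=7169 B_seq=7240 B_ack=141
After event 3: A_seq=141 A_ack=7169 B_seq=7362 B_ack=141
After event 4: A_seq=141 A_ack=7362 B_seq=7362 B_ack=141
After event 5: A_seq=141 A_ack=7362 B_seq=7362 B_ack=141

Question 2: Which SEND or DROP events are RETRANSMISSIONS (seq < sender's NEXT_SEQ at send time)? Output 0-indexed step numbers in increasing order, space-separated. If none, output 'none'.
Answer: 4

Derivation:
Step 0: SEND seq=7000 -> fresh
Step 1: SEND seq=0 -> fresh
Step 2: DROP seq=7169 -> fresh
Step 3: SEND seq=7240 -> fresh
Step 4: SEND seq=7169 -> retransmit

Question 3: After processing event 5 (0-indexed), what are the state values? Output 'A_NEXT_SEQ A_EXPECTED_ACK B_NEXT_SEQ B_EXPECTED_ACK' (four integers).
After event 0: A_seq=0 A_ack=7169 B_seq=7169 B_ack=0
After event 1: A_seq=141 A_ack=7169 B_seq=7169 B_ack=141
After event 2: A_seq=141 A_ack=7169 B_seq=7240 B_ack=141
After event 3: A_seq=141 A_ack=7169 B_seq=7362 B_ack=141
After event 4: A_seq=141 A_ack=7362 B_seq=7362 B_ack=141
After event 5: A_seq=141 A_ack=7362 B_seq=7362 B_ack=141

141 7362 7362 141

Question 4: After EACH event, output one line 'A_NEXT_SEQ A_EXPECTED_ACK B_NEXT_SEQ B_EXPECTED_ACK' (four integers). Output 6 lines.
0 7169 7169 0
141 7169 7169 141
141 7169 7240 141
141 7169 7362 141
141 7362 7362 141
141 7362 7362 141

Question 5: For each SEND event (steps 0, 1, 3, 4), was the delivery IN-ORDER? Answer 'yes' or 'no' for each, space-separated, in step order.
Answer: yes yes no yes

Derivation:
Step 0: SEND seq=7000 -> in-order
Step 1: SEND seq=0 -> in-order
Step 3: SEND seq=7240 -> out-of-order
Step 4: SEND seq=7169 -> in-order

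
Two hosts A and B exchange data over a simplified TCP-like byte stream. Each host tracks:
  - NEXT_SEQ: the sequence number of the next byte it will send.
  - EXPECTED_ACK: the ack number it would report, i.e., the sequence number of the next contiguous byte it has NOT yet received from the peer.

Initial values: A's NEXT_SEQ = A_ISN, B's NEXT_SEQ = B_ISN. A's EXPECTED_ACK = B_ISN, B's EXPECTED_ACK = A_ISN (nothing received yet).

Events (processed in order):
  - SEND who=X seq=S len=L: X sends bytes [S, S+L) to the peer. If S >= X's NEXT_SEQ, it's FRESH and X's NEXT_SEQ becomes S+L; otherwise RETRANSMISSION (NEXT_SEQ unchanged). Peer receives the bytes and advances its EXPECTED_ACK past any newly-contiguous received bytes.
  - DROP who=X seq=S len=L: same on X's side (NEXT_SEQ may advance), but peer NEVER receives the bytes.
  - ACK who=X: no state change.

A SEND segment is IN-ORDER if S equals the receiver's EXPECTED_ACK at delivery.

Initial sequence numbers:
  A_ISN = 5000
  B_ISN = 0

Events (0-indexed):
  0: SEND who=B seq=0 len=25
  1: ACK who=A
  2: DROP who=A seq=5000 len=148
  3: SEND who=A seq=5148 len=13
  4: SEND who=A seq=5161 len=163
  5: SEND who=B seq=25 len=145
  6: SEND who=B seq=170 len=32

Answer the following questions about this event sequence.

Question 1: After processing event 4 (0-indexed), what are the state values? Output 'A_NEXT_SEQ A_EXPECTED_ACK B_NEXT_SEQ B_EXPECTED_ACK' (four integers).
After event 0: A_seq=5000 A_ack=25 B_seq=25 B_ack=5000
After event 1: A_seq=5000 A_ack=25 B_seq=25 B_ack=5000
After event 2: A_seq=5148 A_ack=25 B_seq=25 B_ack=5000
After event 3: A_seq=5161 A_ack=25 B_seq=25 B_ack=5000
After event 4: A_seq=5324 A_ack=25 B_seq=25 B_ack=5000

5324 25 25 5000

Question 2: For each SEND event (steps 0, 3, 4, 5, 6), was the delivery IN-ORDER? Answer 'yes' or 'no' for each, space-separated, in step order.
Answer: yes no no yes yes

Derivation:
Step 0: SEND seq=0 -> in-order
Step 3: SEND seq=5148 -> out-of-order
Step 4: SEND seq=5161 -> out-of-order
Step 5: SEND seq=25 -> in-order
Step 6: SEND seq=170 -> in-order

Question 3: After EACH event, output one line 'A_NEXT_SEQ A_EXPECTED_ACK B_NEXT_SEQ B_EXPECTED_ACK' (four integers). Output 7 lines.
5000 25 25 5000
5000 25 25 5000
5148 25 25 5000
5161 25 25 5000
5324 25 25 5000
5324 170 170 5000
5324 202 202 5000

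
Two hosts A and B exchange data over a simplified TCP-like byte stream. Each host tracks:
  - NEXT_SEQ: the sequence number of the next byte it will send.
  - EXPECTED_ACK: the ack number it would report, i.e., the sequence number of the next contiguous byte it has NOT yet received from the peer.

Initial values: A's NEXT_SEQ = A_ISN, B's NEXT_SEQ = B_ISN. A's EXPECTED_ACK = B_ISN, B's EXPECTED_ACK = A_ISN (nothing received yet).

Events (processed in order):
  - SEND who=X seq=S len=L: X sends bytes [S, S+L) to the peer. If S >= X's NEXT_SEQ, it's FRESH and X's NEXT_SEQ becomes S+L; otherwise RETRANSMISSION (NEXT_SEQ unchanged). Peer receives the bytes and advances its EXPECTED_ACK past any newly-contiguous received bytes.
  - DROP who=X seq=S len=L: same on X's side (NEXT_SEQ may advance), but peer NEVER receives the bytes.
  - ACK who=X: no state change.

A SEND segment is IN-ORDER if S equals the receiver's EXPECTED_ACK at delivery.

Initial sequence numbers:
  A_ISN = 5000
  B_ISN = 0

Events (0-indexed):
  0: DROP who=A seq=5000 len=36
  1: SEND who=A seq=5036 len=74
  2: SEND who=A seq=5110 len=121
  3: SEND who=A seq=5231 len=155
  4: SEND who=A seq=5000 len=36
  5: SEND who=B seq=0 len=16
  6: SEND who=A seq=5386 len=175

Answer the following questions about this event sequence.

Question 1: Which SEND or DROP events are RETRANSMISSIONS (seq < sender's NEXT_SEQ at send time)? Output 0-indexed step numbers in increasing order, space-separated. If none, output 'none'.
Answer: 4

Derivation:
Step 0: DROP seq=5000 -> fresh
Step 1: SEND seq=5036 -> fresh
Step 2: SEND seq=5110 -> fresh
Step 3: SEND seq=5231 -> fresh
Step 4: SEND seq=5000 -> retransmit
Step 5: SEND seq=0 -> fresh
Step 6: SEND seq=5386 -> fresh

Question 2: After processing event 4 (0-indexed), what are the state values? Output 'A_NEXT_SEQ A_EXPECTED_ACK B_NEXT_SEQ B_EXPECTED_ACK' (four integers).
After event 0: A_seq=5036 A_ack=0 B_seq=0 B_ack=5000
After event 1: A_seq=5110 A_ack=0 B_seq=0 B_ack=5000
After event 2: A_seq=5231 A_ack=0 B_seq=0 B_ack=5000
After event 3: A_seq=5386 A_ack=0 B_seq=0 B_ack=5000
After event 4: A_seq=5386 A_ack=0 B_seq=0 B_ack=5386

5386 0 0 5386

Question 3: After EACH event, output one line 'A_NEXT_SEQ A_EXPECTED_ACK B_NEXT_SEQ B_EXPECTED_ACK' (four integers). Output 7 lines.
5036 0 0 5000
5110 0 0 5000
5231 0 0 5000
5386 0 0 5000
5386 0 0 5386
5386 16 16 5386
5561 16 16 5561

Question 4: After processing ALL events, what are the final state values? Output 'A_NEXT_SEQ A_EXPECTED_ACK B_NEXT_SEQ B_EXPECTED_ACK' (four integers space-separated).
Answer: 5561 16 16 5561

Derivation:
After event 0: A_seq=5036 A_ack=0 B_seq=0 B_ack=5000
After event 1: A_seq=5110 A_ack=0 B_seq=0 B_ack=5000
After event 2: A_seq=5231 A_ack=0 B_seq=0 B_ack=5000
After event 3: A_seq=5386 A_ack=0 B_seq=0 B_ack=5000
After event 4: A_seq=5386 A_ack=0 B_seq=0 B_ack=5386
After event 5: A_seq=5386 A_ack=16 B_seq=16 B_ack=5386
After event 6: A_seq=5561 A_ack=16 B_seq=16 B_ack=5561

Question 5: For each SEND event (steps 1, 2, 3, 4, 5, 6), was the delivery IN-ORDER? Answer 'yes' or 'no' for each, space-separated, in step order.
Answer: no no no yes yes yes

Derivation:
Step 1: SEND seq=5036 -> out-of-order
Step 2: SEND seq=5110 -> out-of-order
Step 3: SEND seq=5231 -> out-of-order
Step 4: SEND seq=5000 -> in-order
Step 5: SEND seq=0 -> in-order
Step 6: SEND seq=5386 -> in-order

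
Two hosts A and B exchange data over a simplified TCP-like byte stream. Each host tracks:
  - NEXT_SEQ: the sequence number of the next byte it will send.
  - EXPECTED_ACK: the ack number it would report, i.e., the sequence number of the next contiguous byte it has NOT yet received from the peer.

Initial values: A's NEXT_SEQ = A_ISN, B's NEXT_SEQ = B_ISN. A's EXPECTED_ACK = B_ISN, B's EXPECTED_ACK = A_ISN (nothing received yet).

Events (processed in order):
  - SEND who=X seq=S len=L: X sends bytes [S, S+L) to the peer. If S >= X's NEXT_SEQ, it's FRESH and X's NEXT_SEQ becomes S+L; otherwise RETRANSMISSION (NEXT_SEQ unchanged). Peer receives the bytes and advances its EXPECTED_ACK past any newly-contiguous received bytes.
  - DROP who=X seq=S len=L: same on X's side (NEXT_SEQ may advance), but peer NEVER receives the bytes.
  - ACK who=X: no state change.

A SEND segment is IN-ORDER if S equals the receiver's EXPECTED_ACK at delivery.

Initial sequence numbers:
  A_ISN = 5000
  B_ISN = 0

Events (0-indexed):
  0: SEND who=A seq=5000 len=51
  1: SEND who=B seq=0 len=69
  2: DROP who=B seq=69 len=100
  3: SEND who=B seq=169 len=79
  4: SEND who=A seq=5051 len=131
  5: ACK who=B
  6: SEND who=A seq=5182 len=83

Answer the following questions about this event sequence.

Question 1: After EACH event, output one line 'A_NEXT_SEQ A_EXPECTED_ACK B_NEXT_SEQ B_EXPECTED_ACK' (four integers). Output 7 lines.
5051 0 0 5051
5051 69 69 5051
5051 69 169 5051
5051 69 248 5051
5182 69 248 5182
5182 69 248 5182
5265 69 248 5265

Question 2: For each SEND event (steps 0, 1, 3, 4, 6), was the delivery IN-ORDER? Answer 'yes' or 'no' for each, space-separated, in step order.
Answer: yes yes no yes yes

Derivation:
Step 0: SEND seq=5000 -> in-order
Step 1: SEND seq=0 -> in-order
Step 3: SEND seq=169 -> out-of-order
Step 4: SEND seq=5051 -> in-order
Step 6: SEND seq=5182 -> in-order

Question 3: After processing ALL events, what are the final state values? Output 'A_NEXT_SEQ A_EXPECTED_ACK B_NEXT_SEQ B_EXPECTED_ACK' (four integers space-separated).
After event 0: A_seq=5051 A_ack=0 B_seq=0 B_ack=5051
After event 1: A_seq=5051 A_ack=69 B_seq=69 B_ack=5051
After event 2: A_seq=5051 A_ack=69 B_seq=169 B_ack=5051
After event 3: A_seq=5051 A_ack=69 B_seq=248 B_ack=5051
After event 4: A_seq=5182 A_ack=69 B_seq=248 B_ack=5182
After event 5: A_seq=5182 A_ack=69 B_seq=248 B_ack=5182
After event 6: A_seq=5265 A_ack=69 B_seq=248 B_ack=5265

Answer: 5265 69 248 5265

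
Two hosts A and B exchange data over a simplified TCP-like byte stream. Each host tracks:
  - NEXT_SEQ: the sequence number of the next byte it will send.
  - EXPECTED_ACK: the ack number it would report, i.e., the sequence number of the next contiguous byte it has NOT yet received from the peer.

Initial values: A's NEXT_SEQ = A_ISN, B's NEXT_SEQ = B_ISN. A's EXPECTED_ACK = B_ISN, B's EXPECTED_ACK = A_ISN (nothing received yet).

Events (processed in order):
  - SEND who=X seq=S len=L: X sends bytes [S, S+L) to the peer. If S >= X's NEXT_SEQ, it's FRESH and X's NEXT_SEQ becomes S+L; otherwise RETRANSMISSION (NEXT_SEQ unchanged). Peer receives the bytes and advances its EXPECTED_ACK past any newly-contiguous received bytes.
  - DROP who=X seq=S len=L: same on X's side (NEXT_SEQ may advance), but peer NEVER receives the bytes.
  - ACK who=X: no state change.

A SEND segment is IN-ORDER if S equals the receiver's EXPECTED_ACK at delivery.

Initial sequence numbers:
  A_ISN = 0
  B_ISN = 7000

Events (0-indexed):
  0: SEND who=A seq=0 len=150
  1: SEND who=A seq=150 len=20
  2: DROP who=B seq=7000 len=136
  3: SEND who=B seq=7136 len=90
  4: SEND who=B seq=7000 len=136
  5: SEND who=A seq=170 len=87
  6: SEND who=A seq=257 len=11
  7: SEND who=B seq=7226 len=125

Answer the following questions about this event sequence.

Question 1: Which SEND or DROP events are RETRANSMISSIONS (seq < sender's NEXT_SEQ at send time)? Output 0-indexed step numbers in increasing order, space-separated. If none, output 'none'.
Answer: 4

Derivation:
Step 0: SEND seq=0 -> fresh
Step 1: SEND seq=150 -> fresh
Step 2: DROP seq=7000 -> fresh
Step 3: SEND seq=7136 -> fresh
Step 4: SEND seq=7000 -> retransmit
Step 5: SEND seq=170 -> fresh
Step 6: SEND seq=257 -> fresh
Step 7: SEND seq=7226 -> fresh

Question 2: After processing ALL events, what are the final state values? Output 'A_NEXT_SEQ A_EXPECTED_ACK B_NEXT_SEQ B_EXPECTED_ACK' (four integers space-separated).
After event 0: A_seq=150 A_ack=7000 B_seq=7000 B_ack=150
After event 1: A_seq=170 A_ack=7000 B_seq=7000 B_ack=170
After event 2: A_seq=170 A_ack=7000 B_seq=7136 B_ack=170
After event 3: A_seq=170 A_ack=7000 B_seq=7226 B_ack=170
After event 4: A_seq=170 A_ack=7226 B_seq=7226 B_ack=170
After event 5: A_seq=257 A_ack=7226 B_seq=7226 B_ack=257
After event 6: A_seq=268 A_ack=7226 B_seq=7226 B_ack=268
After event 7: A_seq=268 A_ack=7351 B_seq=7351 B_ack=268

Answer: 268 7351 7351 268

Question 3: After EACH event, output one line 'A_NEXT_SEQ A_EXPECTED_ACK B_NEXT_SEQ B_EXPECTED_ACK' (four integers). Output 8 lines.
150 7000 7000 150
170 7000 7000 170
170 7000 7136 170
170 7000 7226 170
170 7226 7226 170
257 7226 7226 257
268 7226 7226 268
268 7351 7351 268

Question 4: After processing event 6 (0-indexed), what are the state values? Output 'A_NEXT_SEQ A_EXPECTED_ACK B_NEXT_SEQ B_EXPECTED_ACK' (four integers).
After event 0: A_seq=150 A_ack=7000 B_seq=7000 B_ack=150
After event 1: A_seq=170 A_ack=7000 B_seq=7000 B_ack=170
After event 2: A_seq=170 A_ack=7000 B_seq=7136 B_ack=170
After event 3: A_seq=170 A_ack=7000 B_seq=7226 B_ack=170
After event 4: A_seq=170 A_ack=7226 B_seq=7226 B_ack=170
After event 5: A_seq=257 A_ack=7226 B_seq=7226 B_ack=257
After event 6: A_seq=268 A_ack=7226 B_seq=7226 B_ack=268

268 7226 7226 268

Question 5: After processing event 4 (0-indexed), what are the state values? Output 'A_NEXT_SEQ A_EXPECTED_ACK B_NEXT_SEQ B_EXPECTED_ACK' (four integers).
After event 0: A_seq=150 A_ack=7000 B_seq=7000 B_ack=150
After event 1: A_seq=170 A_ack=7000 B_seq=7000 B_ack=170
After event 2: A_seq=170 A_ack=7000 B_seq=7136 B_ack=170
After event 3: A_seq=170 A_ack=7000 B_seq=7226 B_ack=170
After event 4: A_seq=170 A_ack=7226 B_seq=7226 B_ack=170

170 7226 7226 170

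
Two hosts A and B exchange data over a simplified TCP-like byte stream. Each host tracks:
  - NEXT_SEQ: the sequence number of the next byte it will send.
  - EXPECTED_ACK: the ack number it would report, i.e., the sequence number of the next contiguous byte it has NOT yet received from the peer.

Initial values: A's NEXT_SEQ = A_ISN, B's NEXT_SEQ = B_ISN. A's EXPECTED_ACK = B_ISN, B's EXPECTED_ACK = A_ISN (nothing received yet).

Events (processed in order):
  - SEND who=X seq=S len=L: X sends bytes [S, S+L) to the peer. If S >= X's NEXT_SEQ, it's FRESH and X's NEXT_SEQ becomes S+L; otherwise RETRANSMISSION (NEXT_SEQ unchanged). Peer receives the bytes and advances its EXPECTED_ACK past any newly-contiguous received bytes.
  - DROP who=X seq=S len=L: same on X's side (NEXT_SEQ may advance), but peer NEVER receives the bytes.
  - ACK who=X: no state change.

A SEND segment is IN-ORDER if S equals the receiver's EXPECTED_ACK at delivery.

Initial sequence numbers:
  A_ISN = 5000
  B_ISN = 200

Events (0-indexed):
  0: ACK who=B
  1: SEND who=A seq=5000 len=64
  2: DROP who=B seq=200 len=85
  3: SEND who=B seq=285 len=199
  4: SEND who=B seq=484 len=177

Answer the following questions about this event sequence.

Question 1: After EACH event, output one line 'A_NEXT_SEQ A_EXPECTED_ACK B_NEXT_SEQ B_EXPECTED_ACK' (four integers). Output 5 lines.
5000 200 200 5000
5064 200 200 5064
5064 200 285 5064
5064 200 484 5064
5064 200 661 5064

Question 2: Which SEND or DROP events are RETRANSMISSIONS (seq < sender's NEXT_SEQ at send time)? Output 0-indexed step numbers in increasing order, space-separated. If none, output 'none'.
Answer: none

Derivation:
Step 1: SEND seq=5000 -> fresh
Step 2: DROP seq=200 -> fresh
Step 3: SEND seq=285 -> fresh
Step 4: SEND seq=484 -> fresh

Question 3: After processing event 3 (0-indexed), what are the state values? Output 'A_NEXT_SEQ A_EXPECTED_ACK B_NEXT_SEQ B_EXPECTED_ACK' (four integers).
After event 0: A_seq=5000 A_ack=200 B_seq=200 B_ack=5000
After event 1: A_seq=5064 A_ack=200 B_seq=200 B_ack=5064
After event 2: A_seq=5064 A_ack=200 B_seq=285 B_ack=5064
After event 3: A_seq=5064 A_ack=200 B_seq=484 B_ack=5064

5064 200 484 5064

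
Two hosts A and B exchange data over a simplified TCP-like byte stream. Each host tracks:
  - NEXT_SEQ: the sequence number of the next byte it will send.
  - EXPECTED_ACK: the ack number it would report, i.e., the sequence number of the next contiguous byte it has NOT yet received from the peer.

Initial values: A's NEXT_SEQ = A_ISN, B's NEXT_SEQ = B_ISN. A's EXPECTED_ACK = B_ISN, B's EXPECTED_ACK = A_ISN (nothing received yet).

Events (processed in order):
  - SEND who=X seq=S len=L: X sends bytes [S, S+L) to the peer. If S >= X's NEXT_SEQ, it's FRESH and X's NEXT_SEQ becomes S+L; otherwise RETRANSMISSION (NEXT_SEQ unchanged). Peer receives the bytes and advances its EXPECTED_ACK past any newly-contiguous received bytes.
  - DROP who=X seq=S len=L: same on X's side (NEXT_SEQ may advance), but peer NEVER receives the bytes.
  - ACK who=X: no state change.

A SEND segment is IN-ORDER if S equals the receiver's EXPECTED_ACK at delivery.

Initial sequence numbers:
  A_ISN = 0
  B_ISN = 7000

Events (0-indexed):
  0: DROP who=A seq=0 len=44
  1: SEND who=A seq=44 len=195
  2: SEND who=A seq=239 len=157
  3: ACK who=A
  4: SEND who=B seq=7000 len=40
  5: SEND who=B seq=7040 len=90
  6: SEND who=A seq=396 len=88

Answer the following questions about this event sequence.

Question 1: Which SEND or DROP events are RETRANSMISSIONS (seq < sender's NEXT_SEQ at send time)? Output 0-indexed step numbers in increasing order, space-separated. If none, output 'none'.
Answer: none

Derivation:
Step 0: DROP seq=0 -> fresh
Step 1: SEND seq=44 -> fresh
Step 2: SEND seq=239 -> fresh
Step 4: SEND seq=7000 -> fresh
Step 5: SEND seq=7040 -> fresh
Step 6: SEND seq=396 -> fresh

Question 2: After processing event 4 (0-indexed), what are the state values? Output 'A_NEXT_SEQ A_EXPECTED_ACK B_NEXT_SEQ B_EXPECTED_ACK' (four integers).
After event 0: A_seq=44 A_ack=7000 B_seq=7000 B_ack=0
After event 1: A_seq=239 A_ack=7000 B_seq=7000 B_ack=0
After event 2: A_seq=396 A_ack=7000 B_seq=7000 B_ack=0
After event 3: A_seq=396 A_ack=7000 B_seq=7000 B_ack=0
After event 4: A_seq=396 A_ack=7040 B_seq=7040 B_ack=0

396 7040 7040 0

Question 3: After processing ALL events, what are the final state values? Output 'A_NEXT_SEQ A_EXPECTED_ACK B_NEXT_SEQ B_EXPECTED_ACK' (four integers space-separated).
After event 0: A_seq=44 A_ack=7000 B_seq=7000 B_ack=0
After event 1: A_seq=239 A_ack=7000 B_seq=7000 B_ack=0
After event 2: A_seq=396 A_ack=7000 B_seq=7000 B_ack=0
After event 3: A_seq=396 A_ack=7000 B_seq=7000 B_ack=0
After event 4: A_seq=396 A_ack=7040 B_seq=7040 B_ack=0
After event 5: A_seq=396 A_ack=7130 B_seq=7130 B_ack=0
After event 6: A_seq=484 A_ack=7130 B_seq=7130 B_ack=0

Answer: 484 7130 7130 0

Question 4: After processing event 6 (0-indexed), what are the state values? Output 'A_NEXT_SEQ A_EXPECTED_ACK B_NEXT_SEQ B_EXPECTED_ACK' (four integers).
After event 0: A_seq=44 A_ack=7000 B_seq=7000 B_ack=0
After event 1: A_seq=239 A_ack=7000 B_seq=7000 B_ack=0
After event 2: A_seq=396 A_ack=7000 B_seq=7000 B_ack=0
After event 3: A_seq=396 A_ack=7000 B_seq=7000 B_ack=0
After event 4: A_seq=396 A_ack=7040 B_seq=7040 B_ack=0
After event 5: A_seq=396 A_ack=7130 B_seq=7130 B_ack=0
After event 6: A_seq=484 A_ack=7130 B_seq=7130 B_ack=0

484 7130 7130 0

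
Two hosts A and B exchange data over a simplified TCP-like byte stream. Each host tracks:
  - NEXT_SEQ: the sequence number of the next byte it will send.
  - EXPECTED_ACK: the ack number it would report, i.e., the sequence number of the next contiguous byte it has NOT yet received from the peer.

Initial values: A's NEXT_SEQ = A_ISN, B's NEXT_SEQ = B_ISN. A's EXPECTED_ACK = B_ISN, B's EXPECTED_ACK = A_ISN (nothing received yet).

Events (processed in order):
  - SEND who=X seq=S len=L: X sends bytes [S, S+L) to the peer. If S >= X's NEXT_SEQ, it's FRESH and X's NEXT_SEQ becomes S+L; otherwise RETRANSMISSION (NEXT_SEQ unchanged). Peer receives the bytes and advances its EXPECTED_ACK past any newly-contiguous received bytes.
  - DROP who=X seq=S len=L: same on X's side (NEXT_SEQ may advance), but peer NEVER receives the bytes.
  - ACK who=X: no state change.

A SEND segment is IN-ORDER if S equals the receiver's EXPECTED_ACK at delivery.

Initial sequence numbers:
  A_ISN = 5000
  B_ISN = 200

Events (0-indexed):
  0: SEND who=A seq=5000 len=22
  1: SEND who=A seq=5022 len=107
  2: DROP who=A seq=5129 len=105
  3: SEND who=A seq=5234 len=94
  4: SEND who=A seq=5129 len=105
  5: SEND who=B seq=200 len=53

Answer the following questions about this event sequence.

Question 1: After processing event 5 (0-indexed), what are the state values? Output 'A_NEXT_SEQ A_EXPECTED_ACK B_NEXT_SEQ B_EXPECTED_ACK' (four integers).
After event 0: A_seq=5022 A_ack=200 B_seq=200 B_ack=5022
After event 1: A_seq=5129 A_ack=200 B_seq=200 B_ack=5129
After event 2: A_seq=5234 A_ack=200 B_seq=200 B_ack=5129
After event 3: A_seq=5328 A_ack=200 B_seq=200 B_ack=5129
After event 4: A_seq=5328 A_ack=200 B_seq=200 B_ack=5328
After event 5: A_seq=5328 A_ack=253 B_seq=253 B_ack=5328

5328 253 253 5328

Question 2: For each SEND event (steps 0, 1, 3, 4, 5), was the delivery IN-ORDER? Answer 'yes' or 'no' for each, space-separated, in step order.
Step 0: SEND seq=5000 -> in-order
Step 1: SEND seq=5022 -> in-order
Step 3: SEND seq=5234 -> out-of-order
Step 4: SEND seq=5129 -> in-order
Step 5: SEND seq=200 -> in-order

Answer: yes yes no yes yes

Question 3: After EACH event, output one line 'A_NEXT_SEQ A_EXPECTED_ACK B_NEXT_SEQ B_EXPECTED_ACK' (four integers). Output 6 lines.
5022 200 200 5022
5129 200 200 5129
5234 200 200 5129
5328 200 200 5129
5328 200 200 5328
5328 253 253 5328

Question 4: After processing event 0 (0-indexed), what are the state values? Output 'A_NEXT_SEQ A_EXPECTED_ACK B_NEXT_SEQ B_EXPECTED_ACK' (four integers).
After event 0: A_seq=5022 A_ack=200 B_seq=200 B_ack=5022

5022 200 200 5022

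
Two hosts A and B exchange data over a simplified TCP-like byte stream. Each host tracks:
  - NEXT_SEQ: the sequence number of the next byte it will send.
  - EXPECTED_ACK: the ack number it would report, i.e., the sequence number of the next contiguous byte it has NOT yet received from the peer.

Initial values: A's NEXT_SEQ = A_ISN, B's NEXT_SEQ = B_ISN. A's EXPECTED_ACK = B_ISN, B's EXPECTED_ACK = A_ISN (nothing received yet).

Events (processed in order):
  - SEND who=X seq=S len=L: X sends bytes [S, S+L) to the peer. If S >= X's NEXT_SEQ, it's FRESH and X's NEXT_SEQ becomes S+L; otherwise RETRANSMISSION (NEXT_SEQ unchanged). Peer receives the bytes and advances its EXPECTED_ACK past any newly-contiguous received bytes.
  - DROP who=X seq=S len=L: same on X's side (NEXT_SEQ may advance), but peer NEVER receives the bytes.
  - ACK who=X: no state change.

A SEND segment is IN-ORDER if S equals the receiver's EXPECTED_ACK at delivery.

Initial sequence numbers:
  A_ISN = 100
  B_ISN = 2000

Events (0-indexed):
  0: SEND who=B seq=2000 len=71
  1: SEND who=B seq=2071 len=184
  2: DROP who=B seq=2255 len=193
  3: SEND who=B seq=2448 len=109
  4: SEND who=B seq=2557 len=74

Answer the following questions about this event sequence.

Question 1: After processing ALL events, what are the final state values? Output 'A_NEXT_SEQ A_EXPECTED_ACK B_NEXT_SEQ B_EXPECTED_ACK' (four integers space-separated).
After event 0: A_seq=100 A_ack=2071 B_seq=2071 B_ack=100
After event 1: A_seq=100 A_ack=2255 B_seq=2255 B_ack=100
After event 2: A_seq=100 A_ack=2255 B_seq=2448 B_ack=100
After event 3: A_seq=100 A_ack=2255 B_seq=2557 B_ack=100
After event 4: A_seq=100 A_ack=2255 B_seq=2631 B_ack=100

Answer: 100 2255 2631 100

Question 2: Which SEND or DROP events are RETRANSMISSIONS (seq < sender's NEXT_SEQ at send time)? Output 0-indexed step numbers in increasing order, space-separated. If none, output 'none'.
Step 0: SEND seq=2000 -> fresh
Step 1: SEND seq=2071 -> fresh
Step 2: DROP seq=2255 -> fresh
Step 3: SEND seq=2448 -> fresh
Step 4: SEND seq=2557 -> fresh

Answer: none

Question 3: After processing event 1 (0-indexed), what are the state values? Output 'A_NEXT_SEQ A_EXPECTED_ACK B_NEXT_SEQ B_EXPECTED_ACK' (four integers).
After event 0: A_seq=100 A_ack=2071 B_seq=2071 B_ack=100
After event 1: A_seq=100 A_ack=2255 B_seq=2255 B_ack=100

100 2255 2255 100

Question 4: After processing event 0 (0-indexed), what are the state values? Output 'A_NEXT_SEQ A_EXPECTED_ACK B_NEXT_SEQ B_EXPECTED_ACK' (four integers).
After event 0: A_seq=100 A_ack=2071 B_seq=2071 B_ack=100

100 2071 2071 100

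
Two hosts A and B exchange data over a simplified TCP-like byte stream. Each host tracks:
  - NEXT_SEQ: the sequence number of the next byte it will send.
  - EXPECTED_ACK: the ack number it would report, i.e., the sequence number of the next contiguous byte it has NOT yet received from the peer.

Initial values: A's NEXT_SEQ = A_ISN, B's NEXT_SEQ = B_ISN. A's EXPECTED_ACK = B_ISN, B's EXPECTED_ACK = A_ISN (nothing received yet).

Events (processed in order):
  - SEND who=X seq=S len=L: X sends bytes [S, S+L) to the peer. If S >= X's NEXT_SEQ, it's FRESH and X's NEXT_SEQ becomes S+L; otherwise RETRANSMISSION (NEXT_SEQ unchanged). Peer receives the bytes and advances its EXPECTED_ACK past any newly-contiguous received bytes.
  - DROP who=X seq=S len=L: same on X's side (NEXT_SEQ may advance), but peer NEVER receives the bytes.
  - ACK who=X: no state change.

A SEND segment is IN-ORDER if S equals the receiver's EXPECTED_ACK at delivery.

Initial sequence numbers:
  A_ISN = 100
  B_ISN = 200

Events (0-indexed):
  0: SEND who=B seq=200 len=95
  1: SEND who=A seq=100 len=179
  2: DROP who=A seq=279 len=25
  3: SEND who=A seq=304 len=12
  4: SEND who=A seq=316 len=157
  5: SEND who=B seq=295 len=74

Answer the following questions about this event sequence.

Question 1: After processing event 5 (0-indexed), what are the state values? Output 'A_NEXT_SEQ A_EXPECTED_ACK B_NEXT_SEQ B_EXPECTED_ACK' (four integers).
After event 0: A_seq=100 A_ack=295 B_seq=295 B_ack=100
After event 1: A_seq=279 A_ack=295 B_seq=295 B_ack=279
After event 2: A_seq=304 A_ack=295 B_seq=295 B_ack=279
After event 3: A_seq=316 A_ack=295 B_seq=295 B_ack=279
After event 4: A_seq=473 A_ack=295 B_seq=295 B_ack=279
After event 5: A_seq=473 A_ack=369 B_seq=369 B_ack=279

473 369 369 279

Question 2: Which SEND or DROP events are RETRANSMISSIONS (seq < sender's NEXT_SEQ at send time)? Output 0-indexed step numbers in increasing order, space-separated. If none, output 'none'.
Answer: none

Derivation:
Step 0: SEND seq=200 -> fresh
Step 1: SEND seq=100 -> fresh
Step 2: DROP seq=279 -> fresh
Step 3: SEND seq=304 -> fresh
Step 4: SEND seq=316 -> fresh
Step 5: SEND seq=295 -> fresh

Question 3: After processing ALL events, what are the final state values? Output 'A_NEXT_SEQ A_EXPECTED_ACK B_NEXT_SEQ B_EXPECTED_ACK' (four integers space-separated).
After event 0: A_seq=100 A_ack=295 B_seq=295 B_ack=100
After event 1: A_seq=279 A_ack=295 B_seq=295 B_ack=279
After event 2: A_seq=304 A_ack=295 B_seq=295 B_ack=279
After event 3: A_seq=316 A_ack=295 B_seq=295 B_ack=279
After event 4: A_seq=473 A_ack=295 B_seq=295 B_ack=279
After event 5: A_seq=473 A_ack=369 B_seq=369 B_ack=279

Answer: 473 369 369 279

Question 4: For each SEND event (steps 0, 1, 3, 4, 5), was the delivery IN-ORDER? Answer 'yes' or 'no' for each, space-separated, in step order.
Step 0: SEND seq=200 -> in-order
Step 1: SEND seq=100 -> in-order
Step 3: SEND seq=304 -> out-of-order
Step 4: SEND seq=316 -> out-of-order
Step 5: SEND seq=295 -> in-order

Answer: yes yes no no yes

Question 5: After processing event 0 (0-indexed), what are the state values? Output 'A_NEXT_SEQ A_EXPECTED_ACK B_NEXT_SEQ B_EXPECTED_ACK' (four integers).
After event 0: A_seq=100 A_ack=295 B_seq=295 B_ack=100

100 295 295 100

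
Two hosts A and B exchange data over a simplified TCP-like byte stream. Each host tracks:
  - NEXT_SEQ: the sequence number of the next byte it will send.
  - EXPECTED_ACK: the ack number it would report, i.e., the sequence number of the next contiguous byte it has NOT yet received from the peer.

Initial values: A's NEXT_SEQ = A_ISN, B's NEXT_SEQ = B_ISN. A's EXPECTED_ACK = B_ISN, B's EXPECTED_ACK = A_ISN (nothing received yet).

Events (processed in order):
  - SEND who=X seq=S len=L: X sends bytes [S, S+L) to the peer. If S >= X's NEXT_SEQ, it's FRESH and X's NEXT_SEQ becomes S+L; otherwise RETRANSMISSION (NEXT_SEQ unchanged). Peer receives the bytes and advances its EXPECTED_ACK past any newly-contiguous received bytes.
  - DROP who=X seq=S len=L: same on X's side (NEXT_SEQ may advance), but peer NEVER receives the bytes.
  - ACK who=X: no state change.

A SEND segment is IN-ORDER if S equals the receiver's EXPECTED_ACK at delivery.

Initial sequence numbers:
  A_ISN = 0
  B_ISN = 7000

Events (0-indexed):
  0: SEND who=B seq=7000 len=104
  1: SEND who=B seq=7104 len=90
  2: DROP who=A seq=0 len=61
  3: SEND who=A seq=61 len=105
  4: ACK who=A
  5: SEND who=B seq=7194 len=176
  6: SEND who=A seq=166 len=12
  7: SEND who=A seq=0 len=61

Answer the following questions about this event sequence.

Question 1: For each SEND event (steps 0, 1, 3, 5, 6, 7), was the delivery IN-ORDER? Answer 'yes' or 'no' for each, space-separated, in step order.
Answer: yes yes no yes no yes

Derivation:
Step 0: SEND seq=7000 -> in-order
Step 1: SEND seq=7104 -> in-order
Step 3: SEND seq=61 -> out-of-order
Step 5: SEND seq=7194 -> in-order
Step 6: SEND seq=166 -> out-of-order
Step 7: SEND seq=0 -> in-order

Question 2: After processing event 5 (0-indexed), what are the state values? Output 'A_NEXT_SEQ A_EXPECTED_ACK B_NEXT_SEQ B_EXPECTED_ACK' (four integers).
After event 0: A_seq=0 A_ack=7104 B_seq=7104 B_ack=0
After event 1: A_seq=0 A_ack=7194 B_seq=7194 B_ack=0
After event 2: A_seq=61 A_ack=7194 B_seq=7194 B_ack=0
After event 3: A_seq=166 A_ack=7194 B_seq=7194 B_ack=0
After event 4: A_seq=166 A_ack=7194 B_seq=7194 B_ack=0
After event 5: A_seq=166 A_ack=7370 B_seq=7370 B_ack=0

166 7370 7370 0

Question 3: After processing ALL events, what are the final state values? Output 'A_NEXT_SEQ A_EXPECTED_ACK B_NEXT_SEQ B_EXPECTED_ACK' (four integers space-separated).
After event 0: A_seq=0 A_ack=7104 B_seq=7104 B_ack=0
After event 1: A_seq=0 A_ack=7194 B_seq=7194 B_ack=0
After event 2: A_seq=61 A_ack=7194 B_seq=7194 B_ack=0
After event 3: A_seq=166 A_ack=7194 B_seq=7194 B_ack=0
After event 4: A_seq=166 A_ack=7194 B_seq=7194 B_ack=0
After event 5: A_seq=166 A_ack=7370 B_seq=7370 B_ack=0
After event 6: A_seq=178 A_ack=7370 B_seq=7370 B_ack=0
After event 7: A_seq=178 A_ack=7370 B_seq=7370 B_ack=178

Answer: 178 7370 7370 178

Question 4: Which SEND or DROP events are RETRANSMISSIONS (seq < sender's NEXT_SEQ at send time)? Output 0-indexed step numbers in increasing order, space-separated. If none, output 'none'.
Answer: 7

Derivation:
Step 0: SEND seq=7000 -> fresh
Step 1: SEND seq=7104 -> fresh
Step 2: DROP seq=0 -> fresh
Step 3: SEND seq=61 -> fresh
Step 5: SEND seq=7194 -> fresh
Step 6: SEND seq=166 -> fresh
Step 7: SEND seq=0 -> retransmit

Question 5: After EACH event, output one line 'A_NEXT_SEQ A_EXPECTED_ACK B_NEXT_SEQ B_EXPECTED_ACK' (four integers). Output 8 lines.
0 7104 7104 0
0 7194 7194 0
61 7194 7194 0
166 7194 7194 0
166 7194 7194 0
166 7370 7370 0
178 7370 7370 0
178 7370 7370 178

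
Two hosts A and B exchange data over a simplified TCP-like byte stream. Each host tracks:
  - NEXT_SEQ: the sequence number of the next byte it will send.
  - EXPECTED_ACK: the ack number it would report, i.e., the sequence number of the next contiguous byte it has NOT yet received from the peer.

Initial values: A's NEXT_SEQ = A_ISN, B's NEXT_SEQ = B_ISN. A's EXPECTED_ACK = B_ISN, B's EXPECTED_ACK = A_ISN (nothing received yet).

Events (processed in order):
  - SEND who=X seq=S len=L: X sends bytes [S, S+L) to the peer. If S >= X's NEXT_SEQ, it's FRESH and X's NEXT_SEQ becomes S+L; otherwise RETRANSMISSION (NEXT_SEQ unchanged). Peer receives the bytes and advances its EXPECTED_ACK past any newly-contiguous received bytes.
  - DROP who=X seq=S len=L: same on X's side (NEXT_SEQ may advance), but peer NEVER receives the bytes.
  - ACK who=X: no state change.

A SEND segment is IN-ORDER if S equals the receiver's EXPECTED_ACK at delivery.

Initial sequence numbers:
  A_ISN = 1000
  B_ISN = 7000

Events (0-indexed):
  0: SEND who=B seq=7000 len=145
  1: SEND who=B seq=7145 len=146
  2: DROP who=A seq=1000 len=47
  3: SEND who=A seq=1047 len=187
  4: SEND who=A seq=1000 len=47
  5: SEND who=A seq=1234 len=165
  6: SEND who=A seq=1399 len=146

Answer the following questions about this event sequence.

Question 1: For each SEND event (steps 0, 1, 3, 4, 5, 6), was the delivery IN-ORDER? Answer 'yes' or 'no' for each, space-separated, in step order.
Step 0: SEND seq=7000 -> in-order
Step 1: SEND seq=7145 -> in-order
Step 3: SEND seq=1047 -> out-of-order
Step 4: SEND seq=1000 -> in-order
Step 5: SEND seq=1234 -> in-order
Step 6: SEND seq=1399 -> in-order

Answer: yes yes no yes yes yes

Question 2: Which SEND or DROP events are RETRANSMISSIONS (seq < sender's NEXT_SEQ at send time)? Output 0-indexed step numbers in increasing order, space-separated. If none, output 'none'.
Step 0: SEND seq=7000 -> fresh
Step 1: SEND seq=7145 -> fresh
Step 2: DROP seq=1000 -> fresh
Step 3: SEND seq=1047 -> fresh
Step 4: SEND seq=1000 -> retransmit
Step 5: SEND seq=1234 -> fresh
Step 6: SEND seq=1399 -> fresh

Answer: 4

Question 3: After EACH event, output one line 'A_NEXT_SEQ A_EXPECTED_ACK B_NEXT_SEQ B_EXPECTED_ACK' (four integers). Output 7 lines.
1000 7145 7145 1000
1000 7291 7291 1000
1047 7291 7291 1000
1234 7291 7291 1000
1234 7291 7291 1234
1399 7291 7291 1399
1545 7291 7291 1545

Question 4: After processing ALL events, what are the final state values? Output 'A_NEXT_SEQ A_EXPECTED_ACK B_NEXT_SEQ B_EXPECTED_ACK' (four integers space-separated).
After event 0: A_seq=1000 A_ack=7145 B_seq=7145 B_ack=1000
After event 1: A_seq=1000 A_ack=7291 B_seq=7291 B_ack=1000
After event 2: A_seq=1047 A_ack=7291 B_seq=7291 B_ack=1000
After event 3: A_seq=1234 A_ack=7291 B_seq=7291 B_ack=1000
After event 4: A_seq=1234 A_ack=7291 B_seq=7291 B_ack=1234
After event 5: A_seq=1399 A_ack=7291 B_seq=7291 B_ack=1399
After event 6: A_seq=1545 A_ack=7291 B_seq=7291 B_ack=1545

Answer: 1545 7291 7291 1545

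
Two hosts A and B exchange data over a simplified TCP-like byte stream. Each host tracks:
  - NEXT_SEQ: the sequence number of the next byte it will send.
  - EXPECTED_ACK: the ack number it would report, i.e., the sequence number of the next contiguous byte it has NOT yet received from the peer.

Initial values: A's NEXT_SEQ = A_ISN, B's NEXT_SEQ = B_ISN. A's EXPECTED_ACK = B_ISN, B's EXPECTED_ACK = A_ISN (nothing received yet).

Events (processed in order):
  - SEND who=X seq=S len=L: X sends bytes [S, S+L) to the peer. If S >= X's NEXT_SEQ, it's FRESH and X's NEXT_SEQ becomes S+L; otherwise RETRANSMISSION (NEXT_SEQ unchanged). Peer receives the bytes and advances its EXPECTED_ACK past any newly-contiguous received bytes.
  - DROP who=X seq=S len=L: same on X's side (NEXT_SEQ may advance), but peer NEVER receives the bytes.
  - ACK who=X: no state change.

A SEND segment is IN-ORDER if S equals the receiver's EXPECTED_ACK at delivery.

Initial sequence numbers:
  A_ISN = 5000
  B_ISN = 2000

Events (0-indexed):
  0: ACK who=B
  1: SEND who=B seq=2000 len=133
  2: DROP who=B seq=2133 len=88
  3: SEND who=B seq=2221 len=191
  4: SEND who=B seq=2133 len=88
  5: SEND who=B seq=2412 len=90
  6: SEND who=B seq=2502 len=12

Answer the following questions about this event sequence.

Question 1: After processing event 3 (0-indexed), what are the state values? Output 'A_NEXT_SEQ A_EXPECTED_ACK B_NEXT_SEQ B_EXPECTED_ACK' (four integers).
After event 0: A_seq=5000 A_ack=2000 B_seq=2000 B_ack=5000
After event 1: A_seq=5000 A_ack=2133 B_seq=2133 B_ack=5000
After event 2: A_seq=5000 A_ack=2133 B_seq=2221 B_ack=5000
After event 3: A_seq=5000 A_ack=2133 B_seq=2412 B_ack=5000

5000 2133 2412 5000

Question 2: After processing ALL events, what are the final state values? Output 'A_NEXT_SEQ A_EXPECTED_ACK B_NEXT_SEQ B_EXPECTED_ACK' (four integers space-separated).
After event 0: A_seq=5000 A_ack=2000 B_seq=2000 B_ack=5000
After event 1: A_seq=5000 A_ack=2133 B_seq=2133 B_ack=5000
After event 2: A_seq=5000 A_ack=2133 B_seq=2221 B_ack=5000
After event 3: A_seq=5000 A_ack=2133 B_seq=2412 B_ack=5000
After event 4: A_seq=5000 A_ack=2412 B_seq=2412 B_ack=5000
After event 5: A_seq=5000 A_ack=2502 B_seq=2502 B_ack=5000
After event 6: A_seq=5000 A_ack=2514 B_seq=2514 B_ack=5000

Answer: 5000 2514 2514 5000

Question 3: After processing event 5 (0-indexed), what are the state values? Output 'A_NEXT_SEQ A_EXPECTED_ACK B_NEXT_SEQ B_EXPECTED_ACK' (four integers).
After event 0: A_seq=5000 A_ack=2000 B_seq=2000 B_ack=5000
After event 1: A_seq=5000 A_ack=2133 B_seq=2133 B_ack=5000
After event 2: A_seq=5000 A_ack=2133 B_seq=2221 B_ack=5000
After event 3: A_seq=5000 A_ack=2133 B_seq=2412 B_ack=5000
After event 4: A_seq=5000 A_ack=2412 B_seq=2412 B_ack=5000
After event 5: A_seq=5000 A_ack=2502 B_seq=2502 B_ack=5000

5000 2502 2502 5000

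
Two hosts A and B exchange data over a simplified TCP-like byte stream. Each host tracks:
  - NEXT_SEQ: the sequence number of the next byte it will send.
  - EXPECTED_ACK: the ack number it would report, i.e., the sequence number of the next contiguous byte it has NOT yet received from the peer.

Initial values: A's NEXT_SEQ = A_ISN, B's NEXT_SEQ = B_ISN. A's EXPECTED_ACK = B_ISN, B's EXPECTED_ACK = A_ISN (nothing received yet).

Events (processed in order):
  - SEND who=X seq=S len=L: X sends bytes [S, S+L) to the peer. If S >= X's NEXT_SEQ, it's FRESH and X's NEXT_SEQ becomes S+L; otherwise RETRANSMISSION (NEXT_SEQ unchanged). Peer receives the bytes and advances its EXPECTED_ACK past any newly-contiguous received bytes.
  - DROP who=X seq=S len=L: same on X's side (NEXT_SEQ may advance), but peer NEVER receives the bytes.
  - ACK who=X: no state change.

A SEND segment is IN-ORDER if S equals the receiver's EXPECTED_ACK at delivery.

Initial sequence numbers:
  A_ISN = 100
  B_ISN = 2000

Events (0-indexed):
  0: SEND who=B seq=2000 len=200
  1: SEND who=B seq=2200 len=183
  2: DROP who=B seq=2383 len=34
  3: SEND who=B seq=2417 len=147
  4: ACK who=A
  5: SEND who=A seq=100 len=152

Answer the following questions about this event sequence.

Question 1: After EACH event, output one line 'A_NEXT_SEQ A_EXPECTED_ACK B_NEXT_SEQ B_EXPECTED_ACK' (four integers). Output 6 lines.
100 2200 2200 100
100 2383 2383 100
100 2383 2417 100
100 2383 2564 100
100 2383 2564 100
252 2383 2564 252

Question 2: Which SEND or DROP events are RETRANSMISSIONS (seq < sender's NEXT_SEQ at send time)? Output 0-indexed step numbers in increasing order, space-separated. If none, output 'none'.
Step 0: SEND seq=2000 -> fresh
Step 1: SEND seq=2200 -> fresh
Step 2: DROP seq=2383 -> fresh
Step 3: SEND seq=2417 -> fresh
Step 5: SEND seq=100 -> fresh

Answer: none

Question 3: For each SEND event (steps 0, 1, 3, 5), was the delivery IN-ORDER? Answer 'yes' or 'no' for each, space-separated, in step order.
Step 0: SEND seq=2000 -> in-order
Step 1: SEND seq=2200 -> in-order
Step 3: SEND seq=2417 -> out-of-order
Step 5: SEND seq=100 -> in-order

Answer: yes yes no yes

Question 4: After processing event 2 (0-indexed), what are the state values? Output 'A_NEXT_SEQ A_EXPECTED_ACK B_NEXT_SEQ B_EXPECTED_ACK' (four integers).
After event 0: A_seq=100 A_ack=2200 B_seq=2200 B_ack=100
After event 1: A_seq=100 A_ack=2383 B_seq=2383 B_ack=100
After event 2: A_seq=100 A_ack=2383 B_seq=2417 B_ack=100

100 2383 2417 100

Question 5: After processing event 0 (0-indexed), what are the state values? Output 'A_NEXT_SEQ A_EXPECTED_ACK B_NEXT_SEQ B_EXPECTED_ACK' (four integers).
After event 0: A_seq=100 A_ack=2200 B_seq=2200 B_ack=100

100 2200 2200 100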